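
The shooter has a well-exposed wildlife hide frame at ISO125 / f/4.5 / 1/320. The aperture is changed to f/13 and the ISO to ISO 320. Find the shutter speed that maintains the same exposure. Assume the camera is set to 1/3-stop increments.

1/100s

Aperture: f/4.5 → f/5 → f/5.6 → f/6.3 → f/7.1 → f/8 → f/9 → f/10 → f/11 → f/13 — 3 stops narrower (darker).
ISO: 125 → 160 → 200 → 250 → 320 — 1 1/3 stops higher (brighter).
Net change so far: 1 2/3 stops darker. Offset with the shutter speed: 1/320 → 1/250 → 1/200 → 1/160 → 1/125 → 1/100.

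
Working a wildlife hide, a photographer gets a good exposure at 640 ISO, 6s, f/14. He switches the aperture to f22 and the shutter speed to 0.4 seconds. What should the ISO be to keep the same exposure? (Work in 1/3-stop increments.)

ISO 25600

Aperture: f/14 → f/16 → f/18 → f/20 → f/22 — 1 1/3 stops stopped down (darker).
Shutter speed: 6 → 5 → 4 → 3.2 → 2.5 → 2 → 1.6 → 1.3 → 1 → 0.8 → 0.6 → 0.5 → 0.4 — 4 stops shorter (darker).
Net change so far: 5 1/3 stops darker. Offset with the ISO: 640 → 800 → 1000 → 1250 → 1600 → 2000 → 2500 → 3200 → 4000 → 5000 → 6400 → 8000 → 10000 → 12800 → 16000 → 20000 → 25600.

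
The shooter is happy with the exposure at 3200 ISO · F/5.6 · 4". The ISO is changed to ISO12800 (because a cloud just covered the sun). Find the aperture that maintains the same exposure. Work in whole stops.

ISO: 3200 → 6400 → 12800 — 2 stops higher (brighter).
Need 2 stops darker from the aperture: f/5.6 → f/8 → f/11.

f/11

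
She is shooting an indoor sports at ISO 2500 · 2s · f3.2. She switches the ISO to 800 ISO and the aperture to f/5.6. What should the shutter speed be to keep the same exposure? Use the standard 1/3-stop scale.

ISO: 2500 → 2000 → 1600 → 1250 → 1000 → 800 — 1 2/3 stops dropped (darker).
Aperture: f/3.2 → f/3.5 → f/4 → f/4.5 → f/5 → f/5.6 — 1 2/3 stops stopped down (darker).
Net change so far: 3 1/3 stops darker. Offset with the shutter speed: 2 → 2.5 → 3.2 → 4 → 5 → 6 → 8 → 10 → 13 → 15 → 20.

20 s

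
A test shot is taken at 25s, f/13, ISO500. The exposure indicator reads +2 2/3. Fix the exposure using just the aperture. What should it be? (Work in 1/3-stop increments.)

Overexposed by 2 2/3 stops → need 2 2/3 stops darker.
Aperture: f/13 → f/14 → f/16 → f/18 → f/20 → f/22 → f/25 → f/29 → f/32.

f/32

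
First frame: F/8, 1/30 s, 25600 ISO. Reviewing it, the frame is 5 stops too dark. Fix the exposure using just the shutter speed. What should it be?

Underexposed by 5 stops → need 5 stops brighter.
Shutter speed: 1/30 → 1/15 → 1/8 → 1/4 → 1/2 → 1.

1 s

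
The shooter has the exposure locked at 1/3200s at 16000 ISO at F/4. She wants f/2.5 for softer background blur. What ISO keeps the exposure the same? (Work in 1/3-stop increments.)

Aperture: f/4 → f/3.5 → f/3.2 → f/2.8 → f/2.5 — 1 1/3 stops wider (brighter).
Need 1 1/3 stops darker from the ISO: 16000 → 12800 → 10000 → 8000 → 6400.

ISO 6400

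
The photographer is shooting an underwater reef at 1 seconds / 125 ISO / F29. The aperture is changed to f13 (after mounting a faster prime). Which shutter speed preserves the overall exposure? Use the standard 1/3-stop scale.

1/5s

Aperture: f/29 → f/25 → f/22 → f/20 → f/18 → f/16 → f/14 → f/13 — 2 1/3 stops opened up (brighter).
Need 2 1/3 stops darker from the shutter speed: 1 → 0.8 → 0.6 → 0.5 → 0.4 → 0.3 → 1/4 → 1/5.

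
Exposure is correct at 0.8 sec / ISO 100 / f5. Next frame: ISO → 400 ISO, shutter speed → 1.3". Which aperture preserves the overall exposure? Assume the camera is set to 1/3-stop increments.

f/13

ISO: 100 → 125 → 160 → 200 → 250 → 320 → 400 — 2 stops raised (brighter).
Shutter speed: 0.8 → 1 → 1.3 — 2/3 stop longer (brighter).
Net change so far: 2 2/3 stops brighter. Offset with the aperture: f/5 → f/5.6 → f/6.3 → f/7.1 → f/8 → f/9 → f/10 → f/11 → f/13.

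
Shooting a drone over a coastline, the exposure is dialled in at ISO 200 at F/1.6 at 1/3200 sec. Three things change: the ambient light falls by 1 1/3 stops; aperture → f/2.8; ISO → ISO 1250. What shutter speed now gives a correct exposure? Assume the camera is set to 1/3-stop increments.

1/2500s

Scene light: 1 1/3 stops darker.
Aperture: f/1.6 → f/1.8 → f/2 → f/2.2 → f/2.5 → f/2.8 — 1 2/3 stops stopped down (darker).
ISO: 200 → 250 → 320 → 400 → 500 → 640 → 800 → 1000 → 1250 — 2 2/3 stops higher (brighter).
Net so far: 1/3 stop darker. Shutter speed: 1/3200 → 1/2500.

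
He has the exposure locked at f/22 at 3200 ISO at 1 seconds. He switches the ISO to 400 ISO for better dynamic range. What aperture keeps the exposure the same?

f/8

ISO: 3200 → 1600 → 800 → 400 — 3 stops lower (darker).
Need 3 stops brighter from the aperture: f/22 → f/16 → f/11 → f/8.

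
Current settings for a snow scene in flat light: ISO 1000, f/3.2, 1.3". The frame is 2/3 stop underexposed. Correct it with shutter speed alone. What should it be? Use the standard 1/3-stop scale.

Underexposed by 2/3 stop → need 2/3 stop brighter.
Shutter speed: 1.3 → 1.6 → 2.

2 s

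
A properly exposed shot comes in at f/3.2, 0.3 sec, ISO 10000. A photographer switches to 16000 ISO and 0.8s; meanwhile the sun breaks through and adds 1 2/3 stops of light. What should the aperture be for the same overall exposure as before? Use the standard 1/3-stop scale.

f/11

Scene light: 1 2/3 stops brighter.
ISO: 10000 → 12800 → 16000 — 2/3 stop higher (brighter).
Shutter speed: 0.3 → 0.4 → 0.5 → 0.6 → 0.8 — 1 1/3 stops longer (brighter).
Net so far: 3 2/3 stops brighter. Aperture: f/3.2 → f/3.5 → f/4 → f/4.5 → f/5 → f/5.6 → f/6.3 → f/7.1 → f/8 → f/9 → f/10 → f/11.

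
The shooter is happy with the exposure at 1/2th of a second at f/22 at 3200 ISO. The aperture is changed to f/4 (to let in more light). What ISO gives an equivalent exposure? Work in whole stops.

Aperture: f/22 → f/16 → f/11 → f/8 → f/5.6 → f/4 — 5 stops larger aperture (brighter).
Need 5 stops darker from the ISO: 3200 → 1600 → 800 → 400 → 200 → 100.

ISO 100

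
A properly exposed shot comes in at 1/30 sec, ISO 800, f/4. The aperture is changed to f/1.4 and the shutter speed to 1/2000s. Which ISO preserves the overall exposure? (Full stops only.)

ISO 6400

Aperture: f/4 → f/2.8 → f/2 → f/1.4 — 3 stops larger aperture (brighter).
Shutter speed: 1/30 → 1/60 → 1/125 → 1/250 → 1/500 → 1/1000 → 1/2000 — 6 stops shorter (darker).
Net change so far: 3 stops darker. Offset with the ISO: 800 → 1600 → 3200 → 6400.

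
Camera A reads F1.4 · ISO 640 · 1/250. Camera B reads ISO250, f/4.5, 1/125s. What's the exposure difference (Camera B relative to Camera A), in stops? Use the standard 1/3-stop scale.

Aperture: f/1.4 → f/1.6 → f/1.8 → f/2 → f/2.2 → f/2.5 → f/2.8 → f/3.2 → f/3.5 → f/4 → f/4.5 — 3 1/3 stops smaller aperture (darker).
Shutter speed: 1/250 → 1/200 → 1/160 → 1/125 — 1 stop longer (brighter).
ISO: 640 → 500 → 400 → 320 → 250 — 1 1/3 stops dropped (darker).
Net: −3 1/3 +1 −1 1/3 = −3 2/3 stops.

3 2/3 stops darker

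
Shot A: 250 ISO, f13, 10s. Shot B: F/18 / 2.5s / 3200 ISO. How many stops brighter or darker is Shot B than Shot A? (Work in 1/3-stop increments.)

Aperture: f/13 → f/14 → f/16 → f/18 — 1 stop narrower (darker).
Shutter speed: 10 → 8 → 6 → 5 → 4 → 3.2 → 2.5 — 2 stops shorter (darker).
ISO: 250 → 320 → 400 → 500 → 640 → 800 → 1000 → 1250 → 1600 → 2000 → 2500 → 3200 — 3 2/3 stops higher (brighter).
Net: −1 −2 +3 2/3 = +2/3 stops.

2/3 stop brighter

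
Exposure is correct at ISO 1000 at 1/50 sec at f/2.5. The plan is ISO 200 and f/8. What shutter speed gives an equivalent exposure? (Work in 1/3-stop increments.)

ISO: 1000 → 800 → 640 → 500 → 400 → 320 → 250 → 200 — 2 1/3 stops dropped (darker).
Aperture: f/2.5 → f/2.8 → f/3.2 → f/3.5 → f/4 → f/4.5 → f/5 → f/5.6 → f/6.3 → f/7.1 → f/8 — 3 1/3 stops smaller aperture (darker).
Net change so far: 5 2/3 stops darker. Offset with the shutter speed: 1/50 → 1/40 → 1/30 → 1/25 → 1/20 → 1/15 → 1/13 → 1/10 → 1/8 → 1/6 → 1/5 → 1/4 → 0.3 → 0.4 → 0.5 → 0.6 → 0.8 → 1.

1 s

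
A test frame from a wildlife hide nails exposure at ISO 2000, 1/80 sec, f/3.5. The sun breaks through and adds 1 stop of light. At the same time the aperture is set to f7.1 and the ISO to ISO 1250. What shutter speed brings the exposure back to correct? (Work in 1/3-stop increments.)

Scene light: 1 stop brighter.
Aperture: f/3.5 → f/4 → f/4.5 → f/5 → f/5.6 → f/6.3 → f/7.1 — 2 stops narrower (darker).
ISO: 2000 → 1600 → 1250 — 2/3 stop lower (darker).
Net so far: 1 2/3 stops darker. Shutter speed: 1/80 → 1/60 → 1/50 → 1/40 → 1/30 → 1/25.

1/25s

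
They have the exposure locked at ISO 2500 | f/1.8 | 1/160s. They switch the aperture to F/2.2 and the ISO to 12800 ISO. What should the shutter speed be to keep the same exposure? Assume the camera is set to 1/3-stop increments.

Aperture: f/1.8 → f/2 → f/2.2 — 2/3 stop narrower (darker).
ISO: 2500 → 3200 → 4000 → 5000 → 6400 → 8000 → 10000 → 12800 — 2 1/3 stops raised (brighter).
Net change so far: 1 2/3 stops brighter. Offset with the shutter speed: 1/160 → 1/200 → 1/250 → 1/320 → 1/400 → 1/500.

1/500s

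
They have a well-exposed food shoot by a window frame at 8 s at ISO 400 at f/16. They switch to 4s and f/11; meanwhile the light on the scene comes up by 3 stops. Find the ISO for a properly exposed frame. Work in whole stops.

Scene light: 3 stops brighter.
Shutter speed: 8 → 4 — 1 stop shorter (darker).
Aperture: f/16 → f/11 — 1 stop wider (brighter).
Net so far: 3 stops brighter. ISO: 400 → 200 → 100 → 50.

ISO 50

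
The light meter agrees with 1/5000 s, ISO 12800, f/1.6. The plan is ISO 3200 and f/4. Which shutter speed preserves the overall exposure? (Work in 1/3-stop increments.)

ISO: 12800 → 10000 → 8000 → 6400 → 5000 → 4000 → 3200 — 2 stops lower (darker).
Aperture: f/1.6 → f/1.8 → f/2 → f/2.2 → f/2.5 → f/2.8 → f/3.2 → f/3.5 → f/4 — 2 2/3 stops stopped down (darker).
Net change so far: 4 2/3 stops darker. Offset with the shutter speed: 1/5000 → 1/4000 → 1/3200 → 1/2500 → 1/2000 → 1/1600 → 1/1250 → 1/1000 → 1/800 → 1/640 → 1/500 → 1/400 → 1/320 → 1/250 → 1/200.

1/200s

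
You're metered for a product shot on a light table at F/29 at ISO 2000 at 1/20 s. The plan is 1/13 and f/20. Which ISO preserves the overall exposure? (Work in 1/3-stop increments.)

ISO 640

Shutter speed: 1/20 → 1/15 → 1/13 — 2/3 stop longer (brighter).
Aperture: f/29 → f/25 → f/22 → f/20 — 1 stop larger aperture (brighter).
Net change so far: 1 2/3 stops brighter. Offset with the ISO: 2000 → 1600 → 1250 → 1000 → 800 → 640.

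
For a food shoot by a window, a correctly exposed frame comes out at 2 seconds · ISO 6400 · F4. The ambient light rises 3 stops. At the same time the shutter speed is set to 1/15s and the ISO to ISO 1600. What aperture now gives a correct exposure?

f/1.0

Scene light: 3 stops brighter.
Shutter speed: 2 → 1 → 1/2 → 1/4 → 1/8 → 1/15 — 5 stops faster (darker).
ISO: 6400 → 3200 → 1600 — 2 stops dropped (darker).
Net so far: 4 stops darker. Aperture: f/4 → f/2.8 → f/2 → f/1.4 → f/1.0.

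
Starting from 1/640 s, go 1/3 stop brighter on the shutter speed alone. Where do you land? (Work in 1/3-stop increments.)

Shutter speed: 1/640 → 1/500 — 1/3 stop longer (brighter).

1/500s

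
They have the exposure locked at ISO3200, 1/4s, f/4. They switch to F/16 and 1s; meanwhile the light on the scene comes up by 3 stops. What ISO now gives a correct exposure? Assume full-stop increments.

Scene light: 3 stops brighter.
Aperture: f/4 → f/5.6 → f/8 → f/11 → f/16 — 4 stops stopped down (darker).
Shutter speed: 1/4 → 1/2 → 1 — 2 stops slower (brighter).
Net so far: 1 stop brighter. ISO: 3200 → 1600.

ISO 1600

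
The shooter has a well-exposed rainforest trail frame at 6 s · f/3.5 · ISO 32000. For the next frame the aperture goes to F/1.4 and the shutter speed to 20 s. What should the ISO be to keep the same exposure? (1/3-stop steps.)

Aperture: f/3.5 → f/3.2 → f/2.8 → f/2.5 → f/2.2 → f/2 → f/1.8 → f/1.6 → f/1.4 — 2 2/3 stops larger aperture (brighter).
Shutter speed: 6 → 8 → 10 → 13 → 15 → 20 — 1 2/3 stops slower (brighter).
Net change so far: 4 1/3 stops brighter. Offset with the ISO: 32000 → 25600 → 20000 → 16000 → 12800 → 10000 → 8000 → 6400 → 5000 → 4000 → 3200 → 2500 → 2000 → 1600.

ISO 1600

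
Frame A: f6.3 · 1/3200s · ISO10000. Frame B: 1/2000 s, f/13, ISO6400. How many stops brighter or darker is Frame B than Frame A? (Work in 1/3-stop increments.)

Aperture: f/6.3 → f/7.1 → f/8 → f/9 → f/10 → f/11 → f/13 — 2 stops narrower (darker).
Shutter speed: 1/3200 → 1/2500 → 1/2000 — 2/3 stop longer (brighter).
ISO: 10000 → 8000 → 6400 — 2/3 stop lower (darker).
Net: −2 +2/3 −2/3 = −2 stops.

2 stops darker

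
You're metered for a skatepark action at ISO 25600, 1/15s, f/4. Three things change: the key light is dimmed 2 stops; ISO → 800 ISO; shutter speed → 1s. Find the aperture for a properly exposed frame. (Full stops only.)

f/1.4

Scene light: 2 stops darker.
ISO: 25600 → 12800 → 6400 → 3200 → 1600 → 800 — 5 stops dropped (darker).
Shutter speed: 1/15 → 1/8 → 1/4 → 1/2 → 1 — 4 stops slower (brighter).
Net so far: 3 stops darker. Aperture: f/4 → f/2.8 → f/2 → f/1.4.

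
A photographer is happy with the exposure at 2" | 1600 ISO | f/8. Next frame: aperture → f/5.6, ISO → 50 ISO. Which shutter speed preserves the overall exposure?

Aperture: f/8 → f/5.6 — 1 stop larger aperture (brighter).
ISO: 1600 → 800 → 400 → 200 → 100 → 50 — 5 stops lower (darker).
Net change so far: 4 stops darker. Offset with the shutter speed: 2 → 4 → 8 → 15 → 30.

30 s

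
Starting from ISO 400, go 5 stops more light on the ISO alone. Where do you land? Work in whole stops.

ISO 12800

ISO: 400 → 800 → 1600 → 3200 → 6400 → 12800 — 5 stops higher (brighter).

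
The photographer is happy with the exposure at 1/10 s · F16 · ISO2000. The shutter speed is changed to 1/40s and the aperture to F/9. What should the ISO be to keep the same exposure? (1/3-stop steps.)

ISO 2500

Shutter speed: 1/10 → 1/13 → 1/15 → 1/20 → 1/25 → 1/30 → 1/40 — 2 stops faster (darker).
Aperture: f/16 → f/14 → f/13 → f/11 → f/10 → f/9 — 1 2/3 stops wider (brighter).
Net change so far: 1/3 stop darker. Offset with the ISO: 2000 → 2500.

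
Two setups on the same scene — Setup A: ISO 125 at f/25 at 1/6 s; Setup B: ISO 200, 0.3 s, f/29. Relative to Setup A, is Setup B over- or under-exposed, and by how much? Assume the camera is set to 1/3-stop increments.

Aperture: f/25 → f/29 — 1/3 stop smaller aperture (darker).
Shutter speed: 1/6 → 1/5 → 1/4 → 0.3 — 1 stop slower (brighter).
ISO: 125 → 160 → 200 — 2/3 stop higher (brighter).
Net: −1/3 +1 +2/3 = +1 1/3 stops.

1 1/3 stops brighter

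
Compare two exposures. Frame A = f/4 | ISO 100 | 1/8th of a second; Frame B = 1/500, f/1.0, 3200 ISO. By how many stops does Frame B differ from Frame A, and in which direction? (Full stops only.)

Aperture: f/4 → f/2.8 → f/2 → f/1.4 → f/1.0 — 4 stops larger aperture (brighter).
Shutter speed: 1/8 → 1/15 → 1/30 → 1/60 → 1/125 → 1/250 → 1/500 — 6 stops shorter (darker).
ISO: 100 → 200 → 400 → 800 → 1600 → 3200 — 5 stops raised (brighter).
Net: +4 −6 +5 = +3 stops.

3 stops brighter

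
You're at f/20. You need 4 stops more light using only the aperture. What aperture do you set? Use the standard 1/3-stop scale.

f/5

Aperture: f/20 → f/18 → f/16 → f/14 → f/13 → f/11 → f/10 → f/9 → f/8 → f/7.1 → f/6.3 → f/5.6 → f/5 — 4 stops wider (brighter).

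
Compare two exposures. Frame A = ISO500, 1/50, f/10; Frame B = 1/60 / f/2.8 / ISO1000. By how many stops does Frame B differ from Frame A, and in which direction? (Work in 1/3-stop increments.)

Aperture: f/10 → f/9 → f/8 → f/7.1 → f/6.3 → f/5.6 → f/5 → f/4.5 → f/4 → f/3.5 → f/3.2 → f/2.8 — 3 2/3 stops wider (brighter).
Shutter speed: 1/50 → 1/60 — 1/3 stop faster (darker).
ISO: 500 → 640 → 800 → 1000 — 1 stop raised (brighter).
Net: +3 2/3 −1/3 +1 = +4 1/3 stops.

4 1/3 stops brighter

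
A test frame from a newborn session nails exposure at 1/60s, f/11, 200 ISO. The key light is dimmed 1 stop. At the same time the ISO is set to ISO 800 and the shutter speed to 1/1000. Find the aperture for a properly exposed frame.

Scene light: 1 stop darker.
ISO: 200 → 400 → 800 — 2 stops raised (brighter).
Shutter speed: 1/60 → 1/125 → 1/250 → 1/500 → 1/1000 — 4 stops shorter (darker).
Net so far: 3 stops darker. Aperture: f/11 → f/8 → f/5.6 → f/4.

f/4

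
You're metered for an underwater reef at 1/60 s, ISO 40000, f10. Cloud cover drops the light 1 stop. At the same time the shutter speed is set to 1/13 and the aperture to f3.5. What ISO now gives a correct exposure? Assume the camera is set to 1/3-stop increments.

Scene light: 1 stop darker.
Shutter speed: 1/60 → 1/50 → 1/40 → 1/30 → 1/25 → 1/20 → 1/15 → 1/13 — 2 1/3 stops longer (brighter).
Aperture: f/10 → f/9 → f/8 → f/7.1 → f/6.3 → f/5.6 → f/5 → f/4.5 → f/4 → f/3.5 — 3 stops larger aperture (brighter).
Net so far: 4 1/3 stops brighter. ISO: 40000 → 32000 → 25600 → 20000 → 16000 → 12800 → 10000 → 8000 → 6400 → 5000 → 4000 → 3200 → 2500 → 2000.

ISO 2000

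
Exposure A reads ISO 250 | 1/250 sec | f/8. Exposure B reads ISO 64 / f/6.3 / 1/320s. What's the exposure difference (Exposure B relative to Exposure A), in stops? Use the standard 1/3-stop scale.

Aperture: f/8 → f/7.1 → f/6.3 — 2/3 stop opened up (brighter).
Shutter speed: 1/250 → 1/320 — 1/3 stop faster (darker).
ISO: 250 → 200 → 160 → 125 → 100 → 80 → 64 — 2 stops dropped (darker).
Net: +2/3 −1/3 −2 = −1 2/3 stops.

1 2/3 stops darker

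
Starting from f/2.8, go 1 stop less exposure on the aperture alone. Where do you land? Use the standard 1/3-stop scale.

f/4

Aperture: f/2.8 → f/3.2 → f/3.5 → f/4 — 1 stop stopped down (darker).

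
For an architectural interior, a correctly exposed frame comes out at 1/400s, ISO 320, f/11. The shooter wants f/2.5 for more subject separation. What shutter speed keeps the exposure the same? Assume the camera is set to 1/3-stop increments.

1/8000s

Aperture: f/11 → f/10 → f/9 → f/8 → f/7.1 → f/6.3 → f/5.6 → f/5 → f/4.5 → f/4 → f/3.5 → f/3.2 → f/2.8 → f/2.5 — 4 1/3 stops opened up (brighter).
Need 4 1/3 stops darker from the shutter speed: 1/400 → 1/500 → 1/640 → 1/800 → 1/1000 → 1/1250 → 1/1600 → 1/2000 → 1/2500 → 1/3200 → 1/4000 → 1/5000 → 1/6400 → 1/8000.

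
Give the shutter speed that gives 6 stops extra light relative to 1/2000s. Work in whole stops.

1/30s

Shutter speed: 1/2000 → 1/1000 → 1/500 → 1/250 → 1/125 → 1/60 → 1/30 — 6 stops longer (brighter).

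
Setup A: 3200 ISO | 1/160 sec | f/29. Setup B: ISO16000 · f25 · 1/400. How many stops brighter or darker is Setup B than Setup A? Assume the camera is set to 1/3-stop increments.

Aperture: f/29 → f/25 — 1/3 stop larger aperture (brighter).
Shutter speed: 1/160 → 1/200 → 1/250 → 1/320 → 1/400 — 1 1/3 stops shorter (darker).
ISO: 3200 → 4000 → 5000 → 6400 → 8000 → 10000 → 12800 → 16000 — 2 1/3 stops raised (brighter).
Net: +1/3 −1 1/3 +2 1/3 = +1 1/3 stops.

1 1/3 stops brighter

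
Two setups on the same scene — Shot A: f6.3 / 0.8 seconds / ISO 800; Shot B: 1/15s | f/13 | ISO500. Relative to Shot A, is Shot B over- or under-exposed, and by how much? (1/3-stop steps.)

6 1/3 stops darker

Aperture: f/6.3 → f/7.1 → f/8 → f/9 → f/10 → f/11 → f/13 — 2 stops stopped down (darker).
Shutter speed: 0.8 → 0.6 → 0.5 → 0.4 → 0.3 → 1/4 → 1/5 → 1/6 → 1/8 → 1/10 → 1/13 → 1/15 — 3 2/3 stops faster (darker).
ISO: 800 → 640 → 500 — 2/3 stop dropped (darker).
Net: −2 −3 2/3 −2/3 = −6 1/3 stops.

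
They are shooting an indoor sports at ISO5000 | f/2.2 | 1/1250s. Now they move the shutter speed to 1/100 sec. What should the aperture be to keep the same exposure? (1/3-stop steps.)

f/8

Shutter speed: 1/1250 → 1/1000 → 1/800 → 1/640 → 1/500 → 1/400 → 1/320 → 1/250 → 1/200 → 1/160 → 1/125 → 1/100 — 3 2/3 stops longer (brighter).
Need 3 2/3 stops darker from the aperture: f/2.2 → f/2.5 → f/2.8 → f/3.2 → f/3.5 → f/4 → f/4.5 → f/5 → f/5.6 → f/6.3 → f/7.1 → f/8.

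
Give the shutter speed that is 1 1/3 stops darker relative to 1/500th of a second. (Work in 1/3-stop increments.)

1/1250s

Shutter speed: 1/500 → 1/640 → 1/800 → 1/1000 → 1/1250 — 1 1/3 stops shorter (darker).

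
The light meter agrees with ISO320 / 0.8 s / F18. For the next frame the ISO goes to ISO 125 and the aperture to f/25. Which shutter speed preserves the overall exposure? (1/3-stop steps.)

4 s

ISO: 320 → 250 → 200 → 160 → 125 — 1 1/3 stops dropped (darker).
Aperture: f/18 → f/20 → f/22 → f/25 — 1 stop stopped down (darker).
Net change so far: 2 1/3 stops darker. Offset with the shutter speed: 0.8 → 1 → 1.3 → 1.6 → 2 → 2.5 → 3.2 → 4.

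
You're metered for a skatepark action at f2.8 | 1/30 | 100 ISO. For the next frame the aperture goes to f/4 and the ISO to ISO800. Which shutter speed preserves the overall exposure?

Aperture: f/2.8 → f/4 — 1 stop narrower (darker).
ISO: 100 → 200 → 400 → 800 — 3 stops higher (brighter).
Net change so far: 2 stops brighter. Offset with the shutter speed: 1/30 → 1/60 → 1/125.

1/125s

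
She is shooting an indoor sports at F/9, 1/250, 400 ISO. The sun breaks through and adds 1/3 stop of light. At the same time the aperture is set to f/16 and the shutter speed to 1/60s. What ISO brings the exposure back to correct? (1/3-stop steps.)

ISO 250

Scene light: 1/3 stop brighter.
Aperture: f/9 → f/10 → f/11 → f/13 → f/14 → f/16 — 1 2/3 stops smaller aperture (darker).
Shutter speed: 1/250 → 1/200 → 1/160 → 1/125 → 1/100 → 1/80 → 1/60 — 2 stops longer (brighter).
Net so far: 2/3 stop brighter. ISO: 400 → 320 → 250.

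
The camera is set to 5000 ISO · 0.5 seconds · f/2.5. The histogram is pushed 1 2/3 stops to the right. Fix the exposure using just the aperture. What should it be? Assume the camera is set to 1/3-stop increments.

f/4.5

Overexposed by 1 2/3 stops → need 1 2/3 stops darker.
Aperture: f/2.5 → f/2.8 → f/3.2 → f/3.5 → f/4 → f/4.5.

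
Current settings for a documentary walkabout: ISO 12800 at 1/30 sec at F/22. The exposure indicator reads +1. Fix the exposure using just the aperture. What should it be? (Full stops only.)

f/32

Overexposed by 1 stop → need 1 stop darker.
Aperture: f/22 → f/32.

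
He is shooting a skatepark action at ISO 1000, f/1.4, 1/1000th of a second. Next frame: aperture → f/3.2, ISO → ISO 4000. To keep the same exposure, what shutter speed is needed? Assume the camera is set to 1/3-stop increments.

Aperture: f/1.4 → f/1.6 → f/1.8 → f/2 → f/2.2 → f/2.5 → f/2.8 → f/3.2 — 2 1/3 stops smaller aperture (darker).
ISO: 1000 → 1250 → 1600 → 2000 → 2500 → 3200 → 4000 — 2 stops higher (brighter).
Net change so far: 1/3 stop darker. Offset with the shutter speed: 1/1000 → 1/800.

1/800s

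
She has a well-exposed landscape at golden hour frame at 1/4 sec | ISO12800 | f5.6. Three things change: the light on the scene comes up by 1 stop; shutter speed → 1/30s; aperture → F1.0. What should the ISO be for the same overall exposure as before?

Scene light: 1 stop brighter.
Shutter speed: 1/4 → 1/8 → 1/15 → 1/30 — 3 stops faster (darker).
Aperture: f/5.6 → f/4 → f/2.8 → f/2 → f/1.4 → f/1.0 — 5 stops larger aperture (brighter).
Net so far: 3 stops brighter. ISO: 12800 → 6400 → 3200 → 1600.

ISO 1600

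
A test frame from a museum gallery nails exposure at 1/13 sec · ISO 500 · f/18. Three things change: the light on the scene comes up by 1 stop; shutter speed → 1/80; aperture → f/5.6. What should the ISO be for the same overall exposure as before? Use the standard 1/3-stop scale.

ISO 160

Scene light: 1 stop brighter.
Shutter speed: 1/13 → 1/15 → 1/20 → 1/25 → 1/30 → 1/40 → 1/50 → 1/60 → 1/80 — 2 2/3 stops shorter (darker).
Aperture: f/18 → f/16 → f/14 → f/13 → f/11 → f/10 → f/9 → f/8 → f/7.1 → f/6.3 → f/5.6 — 3 1/3 stops wider (brighter).
Net so far: 1 2/3 stops brighter. ISO: 500 → 400 → 320 → 250 → 200 → 160.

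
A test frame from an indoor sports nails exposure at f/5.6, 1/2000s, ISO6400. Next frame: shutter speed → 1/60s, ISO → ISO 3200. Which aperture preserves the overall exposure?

Shutter speed: 1/2000 → 1/1000 → 1/500 → 1/250 → 1/125 → 1/60 — 5 stops slower (brighter).
ISO: 6400 → 3200 — 1 stop lower (darker).
Net change so far: 4 stops brighter. Offset with the aperture: f/5.6 → f/8 → f/11 → f/16 → f/22.

f/22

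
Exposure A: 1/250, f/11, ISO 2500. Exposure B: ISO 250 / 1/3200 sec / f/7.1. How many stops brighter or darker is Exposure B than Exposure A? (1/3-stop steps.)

Aperture: f/11 → f/10 → f/9 → f/8 → f/7.1 — 1 1/3 stops opened up (brighter).
Shutter speed: 1/250 → 1/320 → 1/400 → 1/500 → 1/640 → 1/800 → 1/1000 → 1/1250 → 1/1600 → 1/2000 → 1/2500 → 1/3200 — 3 2/3 stops shorter (darker).
ISO: 2500 → 2000 → 1600 → 1250 → 1000 → 800 → 640 → 500 → 400 → 320 → 250 — 3 1/3 stops lower (darker).
Net: +1 1/3 −3 2/3 −3 1/3 = −5 2/3 stops.

5 2/3 stops darker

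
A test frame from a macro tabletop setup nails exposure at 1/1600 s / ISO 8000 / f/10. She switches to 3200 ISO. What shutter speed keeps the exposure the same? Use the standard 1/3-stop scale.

ISO: 8000 → 6400 → 5000 → 4000 → 3200 — 1 1/3 stops dropped (darker).
Need 1 1/3 stops brighter from the shutter speed: 1/1600 → 1/1250 → 1/1000 → 1/800 → 1/640.

1/640s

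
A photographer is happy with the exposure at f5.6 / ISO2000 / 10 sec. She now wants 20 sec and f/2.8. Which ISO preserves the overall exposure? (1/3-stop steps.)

Shutter speed: 10 → 13 → 15 → 20 — 1 stop longer (brighter).
Aperture: f/5.6 → f/5 → f/4.5 → f/4 → f/3.5 → f/3.2 → f/2.8 — 2 stops opened up (brighter).
Net change so far: 3 stops brighter. Offset with the ISO: 2000 → 1600 → 1250 → 1000 → 800 → 640 → 500 → 400 → 320 → 250.

ISO 250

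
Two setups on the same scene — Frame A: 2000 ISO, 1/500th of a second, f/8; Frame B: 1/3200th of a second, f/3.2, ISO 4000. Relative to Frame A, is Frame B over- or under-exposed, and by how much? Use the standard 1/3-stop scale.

1 stop brighter

Aperture: f/8 → f/7.1 → f/6.3 → f/5.6 → f/5 → f/4.5 → f/4 → f/3.5 → f/3.2 — 2 2/3 stops larger aperture (brighter).
Shutter speed: 1/500 → 1/640 → 1/800 → 1/1000 → 1/1250 → 1/1600 → 1/2000 → 1/2500 → 1/3200 — 2 2/3 stops shorter (darker).
ISO: 2000 → 2500 → 3200 → 4000 — 1 stop raised (brighter).
Net: +2 2/3 −2 2/3 +1 = +1 stop.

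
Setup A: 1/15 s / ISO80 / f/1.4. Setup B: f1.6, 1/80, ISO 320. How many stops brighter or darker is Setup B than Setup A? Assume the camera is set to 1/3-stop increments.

Aperture: f/1.4 → f/1.6 — 1/3 stop stopped down (darker).
Shutter speed: 1/15 → 1/20 → 1/25 → 1/30 → 1/40 → 1/50 → 1/60 → 1/80 — 2 1/3 stops faster (darker).
ISO: 80 → 100 → 125 → 160 → 200 → 250 → 320 — 2 stops higher (brighter).
Net: −1/3 −2 1/3 +2 = −2/3 stops.

2/3 stop darker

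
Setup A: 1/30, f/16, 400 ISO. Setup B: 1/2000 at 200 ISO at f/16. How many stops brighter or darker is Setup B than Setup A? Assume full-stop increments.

7 stops darker

Aperture: unchanged.
Shutter speed: 1/30 → 1/60 → 1/125 → 1/250 → 1/500 → 1/1000 → 1/2000 — 6 stops shorter (darker).
ISO: 400 → 200 — 1 stop lower (darker).
Net: −6 −1 = −7 stops.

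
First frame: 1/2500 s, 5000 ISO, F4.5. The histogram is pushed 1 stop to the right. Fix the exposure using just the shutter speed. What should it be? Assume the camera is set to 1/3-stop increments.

1/5000s

Overexposed by 1 stop → need 1 stop darker.
Shutter speed: 1/2500 → 1/3200 → 1/4000 → 1/5000.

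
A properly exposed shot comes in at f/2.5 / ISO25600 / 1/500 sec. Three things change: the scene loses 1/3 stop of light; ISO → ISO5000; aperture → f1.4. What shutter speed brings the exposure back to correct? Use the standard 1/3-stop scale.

1/250s

Scene light: 1/3 stop darker.
ISO: 25600 → 20000 → 16000 → 12800 → 10000 → 8000 → 6400 → 5000 — 2 1/3 stops lower (darker).
Aperture: f/2.5 → f/2.2 → f/2 → f/1.8 → f/1.6 → f/1.4 — 1 2/3 stops opened up (brighter).
Net so far: 1 stop darker. Shutter speed: 1/500 → 1/400 → 1/320 → 1/250.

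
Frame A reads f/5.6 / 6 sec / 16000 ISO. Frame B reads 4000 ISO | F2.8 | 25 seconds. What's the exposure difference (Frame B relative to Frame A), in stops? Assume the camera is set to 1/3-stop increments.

2 stops brighter

Aperture: f/5.6 → f/5 → f/4.5 → f/4 → f/3.5 → f/3.2 → f/2.8 — 2 stops wider (brighter).
Shutter speed: 6 → 8 → 10 → 13 → 15 → 20 → 25 — 2 stops longer (brighter).
ISO: 16000 → 12800 → 10000 → 8000 → 6400 → 5000 → 4000 — 2 stops lower (darker).
Net: +2 +2 −2 = +2 stops.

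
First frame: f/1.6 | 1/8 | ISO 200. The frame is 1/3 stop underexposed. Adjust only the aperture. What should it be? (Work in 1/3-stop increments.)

f/1.4

Underexposed by 1/3 stop → need 1/3 stop brighter.
Aperture: f/1.6 → f/1.4.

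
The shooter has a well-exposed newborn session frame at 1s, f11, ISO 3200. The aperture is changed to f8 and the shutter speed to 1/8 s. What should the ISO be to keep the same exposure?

ISO 12800

Aperture: f/11 → f/8 — 1 stop larger aperture (brighter).
Shutter speed: 1 → 1/2 → 1/4 → 1/8 — 3 stops shorter (darker).
Net change so far: 2 stops darker. Offset with the ISO: 3200 → 6400 → 12800.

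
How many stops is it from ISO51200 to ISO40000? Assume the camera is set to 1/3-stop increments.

51200 → 40000 — count the steps: 1 third-stops = 1/3 stop.

1/3 stop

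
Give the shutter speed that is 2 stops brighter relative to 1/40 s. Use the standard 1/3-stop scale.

Shutter speed: 1/40 → 1/30 → 1/25 → 1/20 → 1/15 → 1/13 → 1/10 — 2 stops longer (brighter).

1/10s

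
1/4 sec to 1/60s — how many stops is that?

1/4 → 1/8 → 1/15 → 1/30 → 1/60 — count the steps: 4 stops.

4 stops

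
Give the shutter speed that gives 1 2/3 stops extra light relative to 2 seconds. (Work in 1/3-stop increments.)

6 s

Shutter speed: 2 → 2.5 → 3.2 → 4 → 5 → 6 — 1 2/3 stops longer (brighter).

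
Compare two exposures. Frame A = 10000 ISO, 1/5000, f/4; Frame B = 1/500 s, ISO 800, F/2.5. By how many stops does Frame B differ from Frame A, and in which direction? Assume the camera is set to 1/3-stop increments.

Aperture: f/4 → f/3.5 → f/3.2 → f/2.8 → f/2.5 — 1 1/3 stops opened up (brighter).
Shutter speed: 1/5000 → 1/4000 → 1/3200 → 1/2500 → 1/2000 → 1/1600 → 1/1250 → 1/1000 → 1/800 → 1/640 → 1/500 — 3 1/3 stops slower (brighter).
ISO: 10000 → 8000 → 6400 → 5000 → 4000 → 3200 → 2500 → 2000 → 1600 → 1250 → 1000 → 800 — 3 2/3 stops lower (darker).
Net: +1 1/3 +3 1/3 −3 2/3 = +1 stop.

1 stop brighter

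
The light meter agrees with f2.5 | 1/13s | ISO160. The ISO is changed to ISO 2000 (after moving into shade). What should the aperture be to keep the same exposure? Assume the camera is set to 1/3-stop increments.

f/9

ISO: 160 → 200 → 250 → 320 → 400 → 500 → 640 → 800 → 1000 → 1250 → 1600 → 2000 — 3 2/3 stops higher (brighter).
Need 3 2/3 stops darker from the aperture: f/2.5 → f/2.8 → f/3.2 → f/3.5 → f/4 → f/4.5 → f/5 → f/5.6 → f/6.3 → f/7.1 → f/8 → f/9.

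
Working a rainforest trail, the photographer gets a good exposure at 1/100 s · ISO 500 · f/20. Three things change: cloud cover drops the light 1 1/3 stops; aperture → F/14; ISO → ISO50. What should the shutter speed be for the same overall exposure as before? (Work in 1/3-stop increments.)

Scene light: 1 1/3 stops darker.
Aperture: f/20 → f/18 → f/16 → f/14 — 1 stop opened up (brighter).
ISO: 500 → 400 → 320 → 250 → 200 → 160 → 125 → 100 → 80 → 64 → 50 — 3 1/3 stops dropped (darker).
Net so far: 3 2/3 stops darker. Shutter speed: 1/100 → 1/80 → 1/60 → 1/50 → 1/40 → 1/30 → 1/25 → 1/20 → 1/15 → 1/13 → 1/10 → 1/8.

1/8s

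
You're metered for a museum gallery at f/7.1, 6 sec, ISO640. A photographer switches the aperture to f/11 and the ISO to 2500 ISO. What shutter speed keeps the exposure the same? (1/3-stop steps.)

4 s

Aperture: f/7.1 → f/8 → f/9 → f/10 → f/11 — 1 1/3 stops stopped down (darker).
ISO: 640 → 800 → 1000 → 1250 → 1600 → 2000 → 2500 — 2 stops raised (brighter).
Net change so far: 2/3 stop brighter. Offset with the shutter speed: 6 → 5 → 4.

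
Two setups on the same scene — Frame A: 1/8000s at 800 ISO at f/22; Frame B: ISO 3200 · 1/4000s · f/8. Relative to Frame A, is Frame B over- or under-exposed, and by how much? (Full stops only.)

6 stops brighter

Aperture: f/22 → f/16 → f/11 → f/8 — 3 stops wider (brighter).
Shutter speed: 1/8000 → 1/4000 — 1 stop longer (brighter).
ISO: 800 → 1600 → 3200 — 2 stops higher (brighter).
Net: +3 +1 +2 = +6 stops.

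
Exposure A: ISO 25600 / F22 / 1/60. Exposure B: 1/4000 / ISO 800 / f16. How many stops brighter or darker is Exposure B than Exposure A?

Aperture: f/22 → f/16 — 1 stop wider (brighter).
Shutter speed: 1/60 → 1/125 → 1/250 → 1/500 → 1/1000 → 1/2000 → 1/4000 — 6 stops shorter (darker).
ISO: 25600 → 12800 → 6400 → 3200 → 1600 → 800 — 5 stops dropped (darker).
Net: +1 −6 −5 = −10 stops.

10 stops darker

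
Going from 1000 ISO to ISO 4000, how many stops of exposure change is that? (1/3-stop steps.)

2 stops

1000 → 1250 → 1600 → 2000 → 2500 → 3200 → 4000 — count the steps: 6 third-stops = 2 stops.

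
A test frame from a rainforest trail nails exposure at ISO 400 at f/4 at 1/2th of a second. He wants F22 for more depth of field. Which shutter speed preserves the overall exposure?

Aperture: f/4 → f/5.6 → f/8 → f/11 → f/16 → f/22 — 5 stops stopped down (darker).
Need 5 stops brighter from the shutter speed: 1/2 → 1 → 2 → 4 → 8 → 15.

15 s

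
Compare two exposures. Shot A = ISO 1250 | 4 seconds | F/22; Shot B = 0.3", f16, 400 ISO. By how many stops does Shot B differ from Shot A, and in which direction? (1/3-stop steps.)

4 1/3 stops darker

Aperture: f/22 → f/20 → f/18 → f/16 — 1 stop wider (brighter).
Shutter speed: 4 → 3.2 → 2.5 → 2 → 1.6 → 1.3 → 1 → 0.8 → 0.6 → 0.5 → 0.4 → 0.3 — 3 2/3 stops shorter (darker).
ISO: 1250 → 1000 → 800 → 640 → 500 → 400 — 1 2/3 stops dropped (darker).
Net: +1 −3 2/3 −1 2/3 = −4 1/3 stops.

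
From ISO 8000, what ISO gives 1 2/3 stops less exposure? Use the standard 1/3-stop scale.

ISO: 8000 → 6400 → 5000 → 4000 → 3200 → 2500 — 1 2/3 stops dropped (darker).

ISO 2500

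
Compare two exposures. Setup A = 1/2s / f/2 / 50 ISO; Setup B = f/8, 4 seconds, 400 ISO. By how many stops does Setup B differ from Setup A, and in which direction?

Aperture: f/2 → f/2.8 → f/4 → f/5.6 → f/8 — 4 stops smaller aperture (darker).
Shutter speed: 1/2 → 1 → 2 → 4 — 3 stops longer (brighter).
ISO: 50 → 100 → 200 → 400 — 3 stops raised (brighter).
Net: −4 +3 +3 = +2 stops.

2 stops brighter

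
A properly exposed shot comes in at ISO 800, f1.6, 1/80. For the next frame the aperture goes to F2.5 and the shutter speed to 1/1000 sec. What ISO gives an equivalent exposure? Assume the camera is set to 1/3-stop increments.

ISO 25600

Aperture: f/1.6 → f/1.8 → f/2 → f/2.2 → f/2.5 — 1 1/3 stops stopped down (darker).
Shutter speed: 1/80 → 1/100 → 1/125 → 1/160 → 1/200 → 1/250 → 1/320 → 1/400 → 1/500 → 1/640 → 1/800 → 1/1000 — 3 2/3 stops faster (darker).
Net change so far: 5 stops darker. Offset with the ISO: 800 → 1000 → 1250 → 1600 → 2000 → 2500 → 3200 → 4000 → 5000 → 6400 → 8000 → 10000 → 12800 → 16000 → 20000 → 25600.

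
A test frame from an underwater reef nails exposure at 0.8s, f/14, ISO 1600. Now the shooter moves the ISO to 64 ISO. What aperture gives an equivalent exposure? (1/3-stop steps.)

ISO: 1600 → 1250 → 1000 → 800 → 640 → 500 → 400 → 320 → 250 → 200 → 160 → 125 → 100 → 80 → 64 — 4 2/3 stops dropped (darker).
Need 4 2/3 stops brighter from the aperture: f/14 → f/13 → f/11 → f/10 → f/9 → f/8 → f/7.1 → f/6.3 → f/5.6 → f/5 → f/4.5 → f/4 → f/3.5 → f/3.2 → f/2.8.

f/2.8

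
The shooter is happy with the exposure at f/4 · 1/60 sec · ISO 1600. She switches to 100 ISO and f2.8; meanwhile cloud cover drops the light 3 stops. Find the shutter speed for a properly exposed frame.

Scene light: 3 stops darker.
ISO: 1600 → 800 → 400 → 200 → 100 — 4 stops dropped (darker).
Aperture: f/4 → f/2.8 — 1 stop larger aperture (brighter).
Net so far: 6 stops darker. Shutter speed: 1/60 → 1/30 → 1/15 → 1/8 → 1/4 → 1/2 → 1.

1 s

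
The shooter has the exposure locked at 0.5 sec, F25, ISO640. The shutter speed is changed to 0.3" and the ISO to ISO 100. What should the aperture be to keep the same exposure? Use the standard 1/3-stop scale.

Shutter speed: 0.5 → 0.4 → 0.3 — 2/3 stop shorter (darker).
ISO: 640 → 500 → 400 → 320 → 250 → 200 → 160 → 125 → 100 — 2 2/3 stops lower (darker).
Net change so far: 3 1/3 stops darker. Offset with the aperture: f/25 → f/22 → f/20 → f/18 → f/16 → f/14 → f/13 → f/11 → f/10 → f/9 → f/8.

f/8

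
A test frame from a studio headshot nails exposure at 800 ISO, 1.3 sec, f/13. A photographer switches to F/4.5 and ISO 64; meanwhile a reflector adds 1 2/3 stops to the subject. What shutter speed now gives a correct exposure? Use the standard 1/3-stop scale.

Scene light: 1 2/3 stops brighter.
Aperture: f/13 → f/11 → f/10 → f/9 → f/8 → f/7.1 → f/6.3 → f/5.6 → f/5 → f/4.5 — 3 stops opened up (brighter).
ISO: 800 → 640 → 500 → 400 → 320 → 250 → 200 → 160 → 125 → 100 → 80 → 64 — 3 2/3 stops dropped (darker).
Net so far: 1 stop brighter. Shutter speed: 1.3 → 1 → 0.8 → 0.6.

0.6 s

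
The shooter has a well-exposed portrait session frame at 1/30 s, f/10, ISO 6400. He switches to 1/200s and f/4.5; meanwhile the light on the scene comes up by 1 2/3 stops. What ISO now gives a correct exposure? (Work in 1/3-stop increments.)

ISO 2500

Scene light: 1 2/3 stops brighter.
Shutter speed: 1/30 → 1/40 → 1/50 → 1/60 → 1/80 → 1/100 → 1/125 → 1/160 → 1/200 — 2 2/3 stops faster (darker).
Aperture: f/10 → f/9 → f/8 → f/7.1 → f/6.3 → f/5.6 → f/5 → f/4.5 — 2 1/3 stops wider (brighter).
Net so far: 1 1/3 stops brighter. ISO: 6400 → 5000 → 4000 → 3200 → 2500.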